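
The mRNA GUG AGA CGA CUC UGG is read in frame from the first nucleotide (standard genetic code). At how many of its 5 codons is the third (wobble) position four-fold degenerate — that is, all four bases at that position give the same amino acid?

Codon 1 GUG (Val): third position 4-fold.
Codon 2 AGA (Arg): third position 2-fold.
Codon 3 CGA (Arg): third position 4-fold.
Codon 4 CUC (Leu): third position 4-fold.
Codon 5 UGG (Trp): third position 1-fold.
Four-fold degenerate third positions: 3.

3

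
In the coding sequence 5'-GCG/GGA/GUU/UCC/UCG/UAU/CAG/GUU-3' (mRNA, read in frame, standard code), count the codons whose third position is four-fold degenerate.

Codon 1 GCG (Ala): third position 4-fold.
Codon 2 GGA (Gly): third position 4-fold.
Codon 3 GUU (Val): third position 4-fold.
Codon 4 UCC (Ser): third position 4-fold.
Codon 5 UCG (Ser): third position 4-fold.
Codon 6 UAU (Tyr): third position 2-fold.
Codon 7 CAG (Gln): third position 2-fold.
Codon 8 GUU (Val): third position 4-fold.
Four-fold degenerate third positions: 6.

6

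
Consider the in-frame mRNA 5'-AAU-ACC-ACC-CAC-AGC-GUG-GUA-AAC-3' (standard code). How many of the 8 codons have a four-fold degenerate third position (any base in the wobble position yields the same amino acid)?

Codon 1 AAU (Asn): third position 2-fold.
Codon 2 ACC (Thr): third position 4-fold.
Codon 3 ACC (Thr): third position 4-fold.
Codon 4 CAC (His): third position 2-fold.
Codon 5 AGC (Ser): third position 2-fold.
Codon 6 GUG (Val): third position 4-fold.
Codon 7 GUA (Val): third position 4-fold.
Codon 8 AAC (Asn): third position 2-fold.
Four-fold degenerate third positions: 4.

4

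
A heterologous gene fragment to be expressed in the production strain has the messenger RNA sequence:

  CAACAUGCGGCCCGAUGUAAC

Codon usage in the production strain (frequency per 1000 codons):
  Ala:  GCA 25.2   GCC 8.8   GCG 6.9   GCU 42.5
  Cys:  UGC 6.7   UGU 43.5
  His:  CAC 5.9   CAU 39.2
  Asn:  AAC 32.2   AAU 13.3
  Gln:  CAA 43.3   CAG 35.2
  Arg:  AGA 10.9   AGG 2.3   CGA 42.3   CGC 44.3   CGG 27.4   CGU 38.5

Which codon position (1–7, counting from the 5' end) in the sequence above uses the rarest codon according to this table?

3

Codon 1 CAA (Gln): 43.3 per 1000.
Codon 2 CAU (His): 39.2 per 1000.
Codon 3 GCG (Ala): 6.9 per 1000.
Codon 4 GCC (Ala): 8.8 per 1000.
Codon 5 CGA (Arg): 42.3 per 1000.
Codon 6 UGU (Cys): 43.5 per 1000.
Codon 7 AAC (Asn): 32.2 per 1000.
Lowest frequency is 6.9 at codon 3.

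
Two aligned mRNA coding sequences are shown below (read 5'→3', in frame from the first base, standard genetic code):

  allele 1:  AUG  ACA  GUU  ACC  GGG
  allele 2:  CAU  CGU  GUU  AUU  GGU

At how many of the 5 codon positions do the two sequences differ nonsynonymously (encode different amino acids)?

Codon 1: AUG Met / CAU His — nonsynonymous.
Codon 2: ACA Thr / CGU Arg — nonsynonymous.
Codon 3: GUU Val / GUU Val — identical.
Codon 4: ACC Thr / AUU Ile — nonsynonymous.
Codon 5: GGG Gly / GGU Gly — synonymous.
Nonsynonymous differences: 3.

3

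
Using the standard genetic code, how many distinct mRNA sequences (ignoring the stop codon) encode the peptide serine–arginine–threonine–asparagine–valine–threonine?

4608

Ser: 6 codons.
Arg: 6 codons.
Thr: 4 codons.
Asn: 2 codons.
Val: 4 codons.
Thr: 4 codons.
6 × 6 × 4 × 2 × 4 × 4 = 4608.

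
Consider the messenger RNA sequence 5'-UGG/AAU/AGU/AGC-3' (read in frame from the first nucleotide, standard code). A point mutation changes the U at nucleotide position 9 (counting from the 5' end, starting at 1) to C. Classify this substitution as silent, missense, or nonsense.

silent

Position 9 falls in codon 3: AGU → Ser.
After the substitution the codon is AGC → Ser.
Both encode Ser, so the change is synonymous.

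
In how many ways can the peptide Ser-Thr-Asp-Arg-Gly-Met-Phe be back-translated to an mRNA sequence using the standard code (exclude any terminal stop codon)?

Ser: 6 codons.
Thr: 4 codons.
Asp: 2 codons.
Arg: 6 codons.
Gly: 4 codons.
Met: 1 codon.
Phe: 2 codons.
6 × 4 × 2 × 6 × 4 × 1 × 2 = 2304.

2304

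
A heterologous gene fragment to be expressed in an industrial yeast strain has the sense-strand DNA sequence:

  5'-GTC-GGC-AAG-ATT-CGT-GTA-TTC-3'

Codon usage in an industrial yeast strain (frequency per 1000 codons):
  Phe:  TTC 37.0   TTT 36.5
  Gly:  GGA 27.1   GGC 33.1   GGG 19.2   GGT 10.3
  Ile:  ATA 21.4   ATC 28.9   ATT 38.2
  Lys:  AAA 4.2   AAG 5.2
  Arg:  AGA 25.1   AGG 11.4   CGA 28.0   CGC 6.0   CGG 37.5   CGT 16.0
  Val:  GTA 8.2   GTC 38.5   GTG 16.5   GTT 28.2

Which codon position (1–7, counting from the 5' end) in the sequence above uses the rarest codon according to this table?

Codon 1 GTC (Val): 38.5 per 1000.
Codon 2 GGC (Gly): 33.1 per 1000.
Codon 3 AAG (Lys): 5.2 per 1000.
Codon 4 ATT (Ile): 38.2 per 1000.
Codon 5 CGT (Arg): 16.0 per 1000.
Codon 6 GTA (Val): 8.2 per 1000.
Codon 7 TTC (Phe): 37.0 per 1000.
Lowest frequency is 5.2 at codon 3.

3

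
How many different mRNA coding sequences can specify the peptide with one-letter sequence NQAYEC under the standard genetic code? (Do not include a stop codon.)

Asn: 2 codons.
Gln: 2 codons.
Ala: 4 codons.
Tyr: 2 codons.
Glu: 2 codons.
Cys: 2 codons.
2 × 2 × 4 × 2 × 2 × 2 = 128.

128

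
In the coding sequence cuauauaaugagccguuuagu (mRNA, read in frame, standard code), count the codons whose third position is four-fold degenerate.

2

Codon 1 CUA (Leu): third position 4-fold.
Codon 2 UAU (Tyr): third position 2-fold.
Codon 3 AAU (Asn): third position 2-fold.
Codon 4 GAG (Glu): third position 2-fold.
Codon 5 CCG (Pro): third position 4-fold.
Codon 6 UUU (Phe): third position 2-fold.
Codon 7 AGU (Ser): third position 2-fold.
Four-fold degenerate third positions: 2.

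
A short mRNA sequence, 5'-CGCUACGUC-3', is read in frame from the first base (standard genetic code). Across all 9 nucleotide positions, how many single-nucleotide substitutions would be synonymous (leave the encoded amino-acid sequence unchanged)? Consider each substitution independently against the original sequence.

Codon 1 (CGC, Arg): 3 synonymous substitutions.
Codon 2 (UAC, Tyr): 1 synonymous substitution.
Codon 3 (GUC, Val): 3 synonymous substitutions.
Total: 3 + 1 + 3 = 7.

7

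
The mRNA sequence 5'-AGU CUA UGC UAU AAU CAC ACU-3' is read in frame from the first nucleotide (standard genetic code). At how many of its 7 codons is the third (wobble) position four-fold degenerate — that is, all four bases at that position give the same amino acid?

Codon 1 AGU (Ser): third position 2-fold.
Codon 2 CUA (Leu): third position 4-fold.
Codon 3 UGC (Cys): third position 2-fold.
Codon 4 UAU (Tyr): third position 2-fold.
Codon 5 AAU (Asn): third position 2-fold.
Codon 6 CAC (His): third position 2-fold.
Codon 7 ACU (Thr): third position 4-fold.
Four-fold degenerate third positions: 2.

2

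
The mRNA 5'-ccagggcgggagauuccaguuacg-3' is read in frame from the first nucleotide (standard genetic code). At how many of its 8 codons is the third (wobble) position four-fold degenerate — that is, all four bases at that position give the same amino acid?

Codon 1 CCA (Pro): third position 4-fold.
Codon 2 GGG (Gly): third position 4-fold.
Codon 3 CGG (Arg): third position 4-fold.
Codon 4 GAG (Glu): third position 2-fold.
Codon 5 AUU (Ile): third position 3-fold.
Codon 6 CCA (Pro): third position 4-fold.
Codon 7 GUU (Val): third position 4-fold.
Codon 8 ACG (Thr): third position 4-fold.
Four-fold degenerate third positions: 6.

6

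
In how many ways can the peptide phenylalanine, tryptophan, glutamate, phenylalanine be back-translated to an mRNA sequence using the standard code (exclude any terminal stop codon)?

Phe: 2 codons.
Trp: 1 codon.
Glu: 2 codons.
Phe: 2 codons.
2 × 1 × 2 × 2 = 8.

8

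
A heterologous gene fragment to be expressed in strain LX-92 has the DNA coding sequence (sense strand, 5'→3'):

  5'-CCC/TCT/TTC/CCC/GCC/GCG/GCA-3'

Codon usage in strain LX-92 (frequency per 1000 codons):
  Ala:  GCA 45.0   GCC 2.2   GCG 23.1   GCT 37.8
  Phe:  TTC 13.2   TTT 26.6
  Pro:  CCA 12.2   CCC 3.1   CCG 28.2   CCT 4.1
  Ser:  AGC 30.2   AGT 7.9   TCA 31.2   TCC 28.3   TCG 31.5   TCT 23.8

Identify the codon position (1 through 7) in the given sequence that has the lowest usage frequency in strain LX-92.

5

Codon 1 CCC (Pro): 3.1 per 1000.
Codon 2 TCT (Ser): 23.8 per 1000.
Codon 3 TTC (Phe): 13.2 per 1000.
Codon 4 CCC (Pro): 3.1 per 1000.
Codon 5 GCC (Ala): 2.2 per 1000.
Codon 6 GCG (Ala): 23.1 per 1000.
Codon 7 GCA (Ala): 45.0 per 1000.
Lowest frequency is 2.2 at codon 5.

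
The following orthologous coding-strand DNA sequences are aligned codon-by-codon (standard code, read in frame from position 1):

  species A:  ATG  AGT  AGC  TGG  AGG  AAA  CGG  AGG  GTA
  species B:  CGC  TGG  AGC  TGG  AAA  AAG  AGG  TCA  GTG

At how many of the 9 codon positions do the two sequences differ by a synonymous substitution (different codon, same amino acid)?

3

Codon 1: ATG Met / CGC Arg — nonsynonymous.
Codon 2: AGT Ser / TGG Trp — nonsynonymous.
Codon 3: AGC Ser / AGC Ser — identical.
Codon 4: TGG Trp / TGG Trp — identical.
Codon 5: AGG Arg / AAA Lys — nonsynonymous.
Codon 6: AAA Lys / AAG Lys — synonymous.
Codon 7: CGG Arg / AGG Arg — synonymous.
Codon 8: AGG Arg / TCA Ser — nonsynonymous.
Codon 9: GTA Val / GTG Val — synonymous.
Synonymous differences: 3.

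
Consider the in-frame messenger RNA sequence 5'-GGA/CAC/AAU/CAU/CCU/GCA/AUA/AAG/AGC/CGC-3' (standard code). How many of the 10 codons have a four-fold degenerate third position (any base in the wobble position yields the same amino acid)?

Codon 1 GGA (Gly): third position 4-fold.
Codon 2 CAC (His): third position 2-fold.
Codon 3 AAU (Asn): third position 2-fold.
Codon 4 CAU (His): third position 2-fold.
Codon 5 CCU (Pro): third position 4-fold.
Codon 6 GCA (Ala): third position 4-fold.
Codon 7 AUA (Ile): third position 3-fold.
Codon 8 AAG (Lys): third position 2-fold.
Codon 9 AGC (Ser): third position 2-fold.
Codon 10 CGC (Arg): third position 4-fold.
Four-fold degenerate third positions: 4.

4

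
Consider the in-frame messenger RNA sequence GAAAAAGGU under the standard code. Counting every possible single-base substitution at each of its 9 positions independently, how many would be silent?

Codon 1 (GAA, Glu): 1 synonymous substitution.
Codon 2 (AAA, Lys): 1 synonymous substitution.
Codon 3 (GGU, Gly): 3 synonymous substitutions.
Total: 1 + 1 + 3 = 5.

5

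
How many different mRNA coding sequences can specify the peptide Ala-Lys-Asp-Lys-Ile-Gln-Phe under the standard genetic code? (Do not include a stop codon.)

384

Ala: 4 codons.
Lys: 2 codons.
Asp: 2 codons.
Lys: 2 codons.
Ile: 3 codons.
Gln: 2 codons.
Phe: 2 codons.
4 × 2 × 2 × 2 × 3 × 2 × 2 = 384.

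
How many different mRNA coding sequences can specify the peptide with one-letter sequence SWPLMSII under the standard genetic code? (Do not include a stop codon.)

Ser: 6 codons.
Trp: 1 codon.
Pro: 4 codons.
Leu: 6 codons.
Met: 1 codon.
Ser: 6 codons.
Ile: 3 codons.
Ile: 3 codons.
6 × 1 × 4 × 6 × 1 × 6 × 3 × 3 = 7776.

7776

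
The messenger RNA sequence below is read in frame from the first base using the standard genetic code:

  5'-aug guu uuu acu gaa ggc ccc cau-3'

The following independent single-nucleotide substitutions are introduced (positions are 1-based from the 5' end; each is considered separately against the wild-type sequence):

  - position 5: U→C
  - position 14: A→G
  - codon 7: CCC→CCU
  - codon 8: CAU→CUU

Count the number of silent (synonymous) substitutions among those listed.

1

Codon 2: GUU (Val) → GCU (Ala) — missense.
Codon 5: GAA (Glu) → GGA (Gly) — missense.
Codon 7: CCC (Pro) → CCU (Pro) — synonymous.
Codon 8: CAU (His) → CUU (Leu) — missense.
Synonymous: 1 of 4.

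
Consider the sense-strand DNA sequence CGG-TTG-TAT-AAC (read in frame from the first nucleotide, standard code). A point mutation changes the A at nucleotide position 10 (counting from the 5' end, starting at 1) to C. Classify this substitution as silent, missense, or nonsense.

Position 10 falls in codon 4: AAC → Asn.
After the substitution the codon is CAC → His.
Asn ≠ His, so this is a missense mutation.

missense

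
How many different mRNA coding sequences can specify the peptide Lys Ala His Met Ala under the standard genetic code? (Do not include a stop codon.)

Lys: 2 codons.
Ala: 4 codons.
His: 2 codons.
Met: 1 codon.
Ala: 4 codons.
2 × 4 × 2 × 1 × 4 = 64.

64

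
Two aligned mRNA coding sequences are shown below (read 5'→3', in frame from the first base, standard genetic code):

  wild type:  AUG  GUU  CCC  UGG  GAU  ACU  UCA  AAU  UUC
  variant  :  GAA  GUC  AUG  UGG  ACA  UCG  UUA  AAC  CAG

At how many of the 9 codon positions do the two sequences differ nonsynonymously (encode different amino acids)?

6

Codon 1: AUG Met / GAA Glu — nonsynonymous.
Codon 2: GUU Val / GUC Val — synonymous.
Codon 3: CCC Pro / AUG Met — nonsynonymous.
Codon 4: UGG Trp / UGG Trp — identical.
Codon 5: GAU Asp / ACA Thr — nonsynonymous.
Codon 6: ACU Thr / UCG Ser — nonsynonymous.
Codon 7: UCA Ser / UUA Leu — nonsynonymous.
Codon 8: AAU Asn / AAC Asn — synonymous.
Codon 9: UUC Phe / CAG Gln — nonsynonymous.
Nonsynonymous differences: 6.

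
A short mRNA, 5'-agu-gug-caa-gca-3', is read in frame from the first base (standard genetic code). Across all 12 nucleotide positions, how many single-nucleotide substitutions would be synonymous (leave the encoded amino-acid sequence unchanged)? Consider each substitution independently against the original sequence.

Codon 1 (AGU, Ser): 1 synonymous substitution.
Codon 2 (GUG, Val): 3 synonymous substitutions.
Codon 3 (CAA, Gln): 1 synonymous substitution.
Codon 4 (GCA, Ala): 3 synonymous substitutions.
Total: 1 + 3 + 1 + 3 = 8.

8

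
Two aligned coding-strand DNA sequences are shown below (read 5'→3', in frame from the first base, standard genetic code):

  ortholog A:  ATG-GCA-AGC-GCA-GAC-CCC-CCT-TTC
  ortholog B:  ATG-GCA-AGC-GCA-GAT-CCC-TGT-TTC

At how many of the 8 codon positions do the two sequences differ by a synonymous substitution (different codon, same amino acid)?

Codon 1: ATG Met / ATG Met — identical.
Codon 2: GCA Ala / GCA Ala — identical.
Codon 3: AGC Ser / AGC Ser — identical.
Codon 4: GCA Ala / GCA Ala — identical.
Codon 5: GAC Asp / GAT Asp — synonymous.
Codon 6: CCC Pro / CCC Pro — identical.
Codon 7: CCT Pro / TGT Cys — nonsynonymous.
Codon 8: TTC Phe / TTC Phe — identical.
Synonymous differences: 1.

1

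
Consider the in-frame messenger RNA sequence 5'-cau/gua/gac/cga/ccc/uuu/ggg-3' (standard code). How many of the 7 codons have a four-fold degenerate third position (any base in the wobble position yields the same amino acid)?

4

Codon 1 CAU (His): third position 2-fold.
Codon 2 GUA (Val): third position 4-fold.
Codon 3 GAC (Asp): third position 2-fold.
Codon 4 CGA (Arg): third position 4-fold.
Codon 5 CCC (Pro): third position 4-fold.
Codon 6 UUU (Phe): third position 2-fold.
Codon 7 GGG (Gly): third position 4-fold.
Four-fold degenerate third positions: 4.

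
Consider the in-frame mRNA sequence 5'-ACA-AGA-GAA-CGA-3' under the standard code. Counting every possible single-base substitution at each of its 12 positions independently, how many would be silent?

Codon 1 (ACA, Thr): 3 synonymous substitutions.
Codon 2 (AGA, Arg): 2 synonymous substitutions.
Codon 3 (GAA, Glu): 1 synonymous substitution.
Codon 4 (CGA, Arg): 4 synonymous substitutions.
Total: 3 + 2 + 1 + 4 = 10.

10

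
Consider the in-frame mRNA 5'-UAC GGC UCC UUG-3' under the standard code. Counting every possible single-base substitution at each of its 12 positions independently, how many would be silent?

9

Codon 1 (UAC, Tyr): 1 synonymous substitution.
Codon 2 (GGC, Gly): 3 synonymous substitutions.
Codon 3 (UCC, Ser): 3 synonymous substitutions.
Codon 4 (UUG, Leu): 2 synonymous substitutions.
Total: 1 + 3 + 3 + 2 = 9.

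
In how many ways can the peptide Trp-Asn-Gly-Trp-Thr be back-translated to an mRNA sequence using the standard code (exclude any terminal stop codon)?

32

Trp: 1 codon.
Asn: 2 codons.
Gly: 4 codons.
Trp: 1 codon.
Thr: 4 codons.
1 × 2 × 4 × 1 × 4 = 32.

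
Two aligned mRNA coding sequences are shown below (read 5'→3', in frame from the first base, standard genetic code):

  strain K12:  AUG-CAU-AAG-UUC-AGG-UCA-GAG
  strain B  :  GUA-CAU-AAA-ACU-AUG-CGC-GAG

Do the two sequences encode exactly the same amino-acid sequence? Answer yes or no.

Codon 1: AUG Met / GUA Val — nonsynonymous.
Codon 2: CAU His / CAU His — identical.
Codon 3: AAG Lys / AAA Lys — synonymous.
Codon 4: UUC Phe / ACU Thr — nonsynonymous.
Codon 5: AGG Arg / AUG Met — nonsynonymous.
Codon 6: UCA Ser / CGC Arg — nonsynonymous.
Codon 7: GAG Glu / GAG Glu — identical.
Nonsynonymous differences: 4 → different protein.

no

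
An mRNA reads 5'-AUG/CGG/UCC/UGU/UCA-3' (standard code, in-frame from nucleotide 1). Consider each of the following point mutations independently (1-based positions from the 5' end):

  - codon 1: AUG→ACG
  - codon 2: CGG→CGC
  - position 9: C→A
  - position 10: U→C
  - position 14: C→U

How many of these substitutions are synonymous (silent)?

2

Codon 1: AUG (Met) → ACG (Thr) — missense.
Codon 2: CGG (Arg) → CGC (Arg) — synonymous.
Codon 3: UCC (Ser) → UCA (Ser) — synonymous.
Codon 4: UGU (Cys) → CGU (Arg) — missense.
Codon 5: UCA (Ser) → UUA (Leu) — missense.
Synonymous: 2 of 5.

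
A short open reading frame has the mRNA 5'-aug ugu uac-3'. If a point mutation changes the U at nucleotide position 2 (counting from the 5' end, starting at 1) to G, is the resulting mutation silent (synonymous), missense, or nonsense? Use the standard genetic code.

Position 2 falls in codon 1: AUG → Met.
After the substitution the codon is AGG → Arg.
Met ≠ Arg, so this is a missense mutation.

missense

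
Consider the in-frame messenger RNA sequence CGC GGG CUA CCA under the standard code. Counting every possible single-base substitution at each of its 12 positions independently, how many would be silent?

13

Codon 1 (CGC, Arg): 3 synonymous substitutions.
Codon 2 (GGG, Gly): 3 synonymous substitutions.
Codon 3 (CUA, Leu): 4 synonymous substitutions.
Codon 4 (CCA, Pro): 3 synonymous substitutions.
Total: 3 + 3 + 4 + 3 = 13.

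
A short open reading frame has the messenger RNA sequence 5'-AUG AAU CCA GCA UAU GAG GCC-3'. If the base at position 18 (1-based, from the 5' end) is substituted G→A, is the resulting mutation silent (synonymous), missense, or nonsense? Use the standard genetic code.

Position 18 falls in codon 6: GAG → Glu.
After the substitution the codon is GAA → Glu.
Both encode Glu, so the change is synonymous.

silent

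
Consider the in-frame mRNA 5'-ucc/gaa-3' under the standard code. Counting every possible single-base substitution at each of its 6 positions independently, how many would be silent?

4

Codon 1 (UCC, Ser): 3 synonymous substitutions.
Codon 2 (GAA, Glu): 1 synonymous substitution.
Total: 3 + 1 = 4.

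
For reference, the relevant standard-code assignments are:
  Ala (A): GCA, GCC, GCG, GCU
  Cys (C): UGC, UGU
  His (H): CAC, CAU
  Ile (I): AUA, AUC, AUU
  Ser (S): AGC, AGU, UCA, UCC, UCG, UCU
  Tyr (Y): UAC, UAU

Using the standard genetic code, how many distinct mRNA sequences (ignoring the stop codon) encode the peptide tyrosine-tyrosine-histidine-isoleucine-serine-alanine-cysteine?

Tyr: 2 codons.
Tyr: 2 codons.
His: 2 codons.
Ile: 3 codons.
Ser: 6 codons.
Ala: 4 codons.
Cys: 2 codons.
2 × 2 × 2 × 3 × 6 × 4 × 2 = 1152.

1152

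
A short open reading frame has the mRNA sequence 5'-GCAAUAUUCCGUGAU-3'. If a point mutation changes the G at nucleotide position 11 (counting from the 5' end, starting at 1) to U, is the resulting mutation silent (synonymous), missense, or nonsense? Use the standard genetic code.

missense

Position 11 falls in codon 4: CGU → Arg.
After the substitution the codon is CUU → Leu.
Arg ≠ Leu, so this is a missense mutation.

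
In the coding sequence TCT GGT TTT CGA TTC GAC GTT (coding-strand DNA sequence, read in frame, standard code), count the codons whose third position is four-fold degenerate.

Codon 1 TCT (Ser): third position 4-fold.
Codon 2 GGT (Gly): third position 4-fold.
Codon 3 TTT (Phe): third position 2-fold.
Codon 4 CGA (Arg): third position 4-fold.
Codon 5 TTC (Phe): third position 2-fold.
Codon 6 GAC (Asp): third position 2-fold.
Codon 7 GTT (Val): third position 4-fold.
Four-fold degenerate third positions: 4.

4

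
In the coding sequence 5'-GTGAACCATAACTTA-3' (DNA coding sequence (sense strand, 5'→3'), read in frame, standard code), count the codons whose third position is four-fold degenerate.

1

Codon 1 GTG (Val): third position 4-fold.
Codon 2 AAC (Asn): third position 2-fold.
Codon 3 CAT (His): third position 2-fold.
Codon 4 AAC (Asn): third position 2-fold.
Codon 5 TTA (Leu): third position 2-fold.
Four-fold degenerate third positions: 1.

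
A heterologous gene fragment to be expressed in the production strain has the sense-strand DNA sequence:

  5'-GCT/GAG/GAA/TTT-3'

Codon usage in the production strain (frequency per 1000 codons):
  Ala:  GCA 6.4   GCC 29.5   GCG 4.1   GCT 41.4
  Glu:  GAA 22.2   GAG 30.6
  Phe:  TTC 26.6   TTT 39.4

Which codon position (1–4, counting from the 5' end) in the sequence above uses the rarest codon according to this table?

3

Codon 1 GCT (Ala): 41.4 per 1000.
Codon 2 GAG (Glu): 30.6 per 1000.
Codon 3 GAA (Glu): 22.2 per 1000.
Codon 4 TTT (Phe): 39.4 per 1000.
Lowest frequency is 22.2 at codon 3.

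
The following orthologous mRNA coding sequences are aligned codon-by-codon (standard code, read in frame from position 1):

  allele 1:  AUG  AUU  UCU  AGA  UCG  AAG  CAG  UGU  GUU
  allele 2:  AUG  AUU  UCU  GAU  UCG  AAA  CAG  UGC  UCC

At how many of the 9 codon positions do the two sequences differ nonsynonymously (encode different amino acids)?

2

Codon 1: AUG Met / AUG Met — identical.
Codon 2: AUU Ile / AUU Ile — identical.
Codon 3: UCU Ser / UCU Ser — identical.
Codon 4: AGA Arg / GAU Asp — nonsynonymous.
Codon 5: UCG Ser / UCG Ser — identical.
Codon 6: AAG Lys / AAA Lys — synonymous.
Codon 7: CAG Gln / CAG Gln — identical.
Codon 8: UGU Cys / UGC Cys — synonymous.
Codon 9: GUU Val / UCC Ser — nonsynonymous.
Nonsynonymous differences: 2.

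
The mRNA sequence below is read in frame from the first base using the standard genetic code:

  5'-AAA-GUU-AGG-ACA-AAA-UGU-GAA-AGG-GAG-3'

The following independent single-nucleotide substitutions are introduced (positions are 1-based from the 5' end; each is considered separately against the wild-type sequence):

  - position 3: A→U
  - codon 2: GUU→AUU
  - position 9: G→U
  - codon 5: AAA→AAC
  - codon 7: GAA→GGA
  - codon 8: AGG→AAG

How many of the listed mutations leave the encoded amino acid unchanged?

0

Codon 1: AAA (Lys) → AAU (Asn) — missense.
Codon 2: GUU (Val) → AUU (Ile) — missense.
Codon 3: AGG (Arg) → AGU (Ser) — missense.
Codon 5: AAA (Lys) → AAC (Asn) — missense.
Codon 7: GAA (Glu) → GGA (Gly) — missense.
Codon 8: AGG (Arg) → AAG (Lys) — missense.
Synonymous: 0 of 6.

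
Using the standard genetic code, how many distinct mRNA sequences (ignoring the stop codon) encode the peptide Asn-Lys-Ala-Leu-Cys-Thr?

Asn: 2 codons.
Lys: 2 codons.
Ala: 4 codons.
Leu: 6 codons.
Cys: 2 codons.
Thr: 4 codons.
2 × 2 × 4 × 6 × 2 × 4 = 768.

768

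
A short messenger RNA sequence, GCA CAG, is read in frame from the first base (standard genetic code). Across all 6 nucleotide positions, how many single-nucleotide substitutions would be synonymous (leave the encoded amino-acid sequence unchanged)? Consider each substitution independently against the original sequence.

4

Codon 1 (GCA, Ala): 3 synonymous substitutions.
Codon 2 (CAG, Gln): 1 synonymous substitution.
Total: 3 + 1 = 4.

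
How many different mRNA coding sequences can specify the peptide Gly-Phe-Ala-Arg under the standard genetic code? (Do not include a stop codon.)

Gly: 4 codons.
Phe: 2 codons.
Ala: 4 codons.
Arg: 6 codons.
4 × 2 × 4 × 6 = 192.

192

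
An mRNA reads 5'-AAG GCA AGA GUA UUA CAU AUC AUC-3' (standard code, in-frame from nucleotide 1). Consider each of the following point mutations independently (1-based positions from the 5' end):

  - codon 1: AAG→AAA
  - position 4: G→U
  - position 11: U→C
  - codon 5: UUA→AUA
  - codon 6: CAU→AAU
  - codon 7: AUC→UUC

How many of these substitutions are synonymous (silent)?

1

Codon 1: AAG (Lys) → AAA (Lys) — synonymous.
Codon 2: GCA (Ala) → UCA (Ser) — missense.
Codon 4: GUA (Val) → GCA (Ala) — missense.
Codon 5: UUA (Leu) → AUA (Ile) — missense.
Codon 6: CAU (His) → AAU (Asn) — missense.
Codon 7: AUC (Ile) → UUC (Phe) — missense.
Synonymous: 1 of 6.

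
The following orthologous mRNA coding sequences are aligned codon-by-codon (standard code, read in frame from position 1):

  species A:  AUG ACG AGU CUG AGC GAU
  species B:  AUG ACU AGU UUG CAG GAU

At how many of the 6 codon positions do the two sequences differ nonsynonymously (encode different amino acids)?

1

Codon 1: AUG Met / AUG Met — identical.
Codon 2: ACG Thr / ACU Thr — synonymous.
Codon 3: AGU Ser / AGU Ser — identical.
Codon 4: CUG Leu / UUG Leu — synonymous.
Codon 5: AGC Ser / CAG Gln — nonsynonymous.
Codon 6: GAU Asp / GAU Asp — identical.
Nonsynonymous differences: 1.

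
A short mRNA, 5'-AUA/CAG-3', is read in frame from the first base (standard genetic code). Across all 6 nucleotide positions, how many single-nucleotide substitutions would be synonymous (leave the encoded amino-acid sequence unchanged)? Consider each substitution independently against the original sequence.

Codon 1 (AUA, Ile): 2 synonymous substitutions.
Codon 2 (CAG, Gln): 1 synonymous substitution.
Total: 2 + 1 = 3.

3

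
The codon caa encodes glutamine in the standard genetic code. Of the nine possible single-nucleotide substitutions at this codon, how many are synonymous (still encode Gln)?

Position 1: none → 0 synonymous.
Position 2: none → 0 synonymous.
Position 3: CAG → 1 synonymous.
Total: 0 + 0 + 1 = 1.

1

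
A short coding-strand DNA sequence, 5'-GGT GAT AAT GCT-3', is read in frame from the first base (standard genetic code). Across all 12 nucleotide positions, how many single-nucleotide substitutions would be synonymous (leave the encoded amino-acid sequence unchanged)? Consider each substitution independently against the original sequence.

8

Codon 1 (GGT, Gly): 3 synonymous substitutions.
Codon 2 (GAT, Asp): 1 synonymous substitution.
Codon 3 (AAT, Asn): 1 synonymous substitution.
Codon 4 (GCT, Ala): 3 synonymous substitutions.
Total: 3 + 1 + 1 + 3 = 8.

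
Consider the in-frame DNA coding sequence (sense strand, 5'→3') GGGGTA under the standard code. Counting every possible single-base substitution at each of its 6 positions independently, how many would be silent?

Codon 1 (GGG, Gly): 3 synonymous substitutions.
Codon 2 (GTA, Val): 3 synonymous substitutions.
Total: 3 + 3 = 6.

6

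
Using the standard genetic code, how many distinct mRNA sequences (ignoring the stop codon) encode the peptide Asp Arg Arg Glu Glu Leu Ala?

6912

Asp: 2 codons.
Arg: 6 codons.
Arg: 6 codons.
Glu: 2 codons.
Glu: 2 codons.
Leu: 6 codons.
Ala: 4 codons.
2 × 6 × 6 × 2 × 2 × 6 × 4 = 6912.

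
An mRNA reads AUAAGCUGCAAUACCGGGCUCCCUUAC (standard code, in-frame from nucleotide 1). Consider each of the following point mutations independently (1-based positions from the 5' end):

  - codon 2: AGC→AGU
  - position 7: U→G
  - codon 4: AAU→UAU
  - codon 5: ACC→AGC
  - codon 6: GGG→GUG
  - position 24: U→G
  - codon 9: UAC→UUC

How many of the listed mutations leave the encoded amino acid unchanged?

2

Codon 2: AGC (Ser) → AGU (Ser) — synonymous.
Codon 3: UGC (Cys) → GGC (Gly) — missense.
Codon 4: AAU (Asn) → UAU (Tyr) — missense.
Codon 5: ACC (Thr) → AGC (Ser) — missense.
Codon 6: GGG (Gly) → GUG (Val) — missense.
Codon 8: CCU (Pro) → CCG (Pro) — synonymous.
Codon 9: UAC (Tyr) → UUC (Phe) — missense.
Synonymous: 2 of 7.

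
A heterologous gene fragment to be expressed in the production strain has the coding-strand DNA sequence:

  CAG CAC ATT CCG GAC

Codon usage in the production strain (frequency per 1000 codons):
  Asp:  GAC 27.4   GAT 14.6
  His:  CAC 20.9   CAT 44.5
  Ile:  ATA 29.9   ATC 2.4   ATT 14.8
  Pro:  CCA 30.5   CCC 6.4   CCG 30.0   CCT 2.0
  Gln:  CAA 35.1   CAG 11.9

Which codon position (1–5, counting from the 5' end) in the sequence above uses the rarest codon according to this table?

1

Codon 1 CAG (Gln): 11.9 per 1000.
Codon 2 CAC (His): 20.9 per 1000.
Codon 3 ATT (Ile): 14.8 per 1000.
Codon 4 CCG (Pro): 30.0 per 1000.
Codon 5 GAC (Asp): 27.4 per 1000.
Lowest frequency is 11.9 at codon 1.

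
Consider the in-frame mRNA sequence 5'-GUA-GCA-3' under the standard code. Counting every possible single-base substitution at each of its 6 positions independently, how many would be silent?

Codon 1 (GUA, Val): 3 synonymous substitutions.
Codon 2 (GCA, Ala): 3 synonymous substitutions.
Total: 3 + 3 = 6.

6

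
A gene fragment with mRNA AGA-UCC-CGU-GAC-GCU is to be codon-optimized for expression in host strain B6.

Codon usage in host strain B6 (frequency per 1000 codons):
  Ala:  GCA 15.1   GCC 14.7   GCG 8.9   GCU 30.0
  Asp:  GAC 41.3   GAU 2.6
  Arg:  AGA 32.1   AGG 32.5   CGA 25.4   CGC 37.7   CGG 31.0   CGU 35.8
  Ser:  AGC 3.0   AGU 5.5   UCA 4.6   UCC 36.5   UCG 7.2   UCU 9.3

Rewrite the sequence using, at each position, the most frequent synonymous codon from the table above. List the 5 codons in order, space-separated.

CGC UCC CGC GAC GCU

Codon 1 (Arg): best is CGC at 37.7.
Codon 2 (Ser): best is UCC at 36.5.
Codon 3 (Arg): best is CGC at 37.7.
Codon 4 (Asp): best is GAC at 41.3.
Codon 5 (Ala): best is GCU at 30.0.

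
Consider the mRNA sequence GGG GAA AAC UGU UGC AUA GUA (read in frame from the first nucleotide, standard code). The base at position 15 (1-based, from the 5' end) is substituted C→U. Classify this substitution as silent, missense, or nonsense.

silent

Position 15 falls in codon 5: UGC → Cys.
After the substitution the codon is UGU → Cys.
Both encode Cys, so the change is synonymous.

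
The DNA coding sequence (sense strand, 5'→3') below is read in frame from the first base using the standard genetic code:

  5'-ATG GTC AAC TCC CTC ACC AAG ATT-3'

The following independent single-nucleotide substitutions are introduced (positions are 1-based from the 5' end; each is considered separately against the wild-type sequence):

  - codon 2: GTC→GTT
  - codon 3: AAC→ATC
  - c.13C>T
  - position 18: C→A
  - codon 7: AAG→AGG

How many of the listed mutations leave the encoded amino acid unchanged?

Codon 2: GTC (Val) → GTT (Val) — synonymous.
Codon 3: AAC (Asn) → ATC (Ile) — missense.
Codon 5: CTC (Leu) → TTC (Phe) — missense.
Codon 6: ACC (Thr) → ACA (Thr) — synonymous.
Codon 7: AAG (Lys) → AGG (Arg) — missense.
Synonymous: 2 of 5.

2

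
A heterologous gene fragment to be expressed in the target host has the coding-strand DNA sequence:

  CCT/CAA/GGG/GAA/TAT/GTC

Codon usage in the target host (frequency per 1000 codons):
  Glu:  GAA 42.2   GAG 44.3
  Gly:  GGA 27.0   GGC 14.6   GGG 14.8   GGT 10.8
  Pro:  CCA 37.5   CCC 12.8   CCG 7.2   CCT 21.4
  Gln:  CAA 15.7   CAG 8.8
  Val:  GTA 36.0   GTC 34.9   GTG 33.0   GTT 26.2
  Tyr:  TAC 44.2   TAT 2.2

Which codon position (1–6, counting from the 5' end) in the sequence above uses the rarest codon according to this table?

Codon 1 CCT (Pro): 21.4 per 1000.
Codon 2 CAA (Gln): 15.7 per 1000.
Codon 3 GGG (Gly): 14.8 per 1000.
Codon 4 GAA (Glu): 42.2 per 1000.
Codon 5 TAT (Tyr): 2.2 per 1000.
Codon 6 GTC (Val): 34.9 per 1000.
Lowest frequency is 2.2 at codon 5.

5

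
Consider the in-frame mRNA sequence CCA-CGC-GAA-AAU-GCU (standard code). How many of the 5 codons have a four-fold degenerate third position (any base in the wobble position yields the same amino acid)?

Codon 1 CCA (Pro): third position 4-fold.
Codon 2 CGC (Arg): third position 4-fold.
Codon 3 GAA (Glu): third position 2-fold.
Codon 4 AAU (Asn): third position 2-fold.
Codon 5 GCU (Ala): third position 4-fold.
Four-fold degenerate third positions: 3.

3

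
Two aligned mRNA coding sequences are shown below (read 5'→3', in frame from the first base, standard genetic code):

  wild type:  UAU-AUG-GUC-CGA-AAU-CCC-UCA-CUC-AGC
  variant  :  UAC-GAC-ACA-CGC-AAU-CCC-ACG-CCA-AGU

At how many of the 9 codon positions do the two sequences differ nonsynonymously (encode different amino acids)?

4

Codon 1: UAU Tyr / UAC Tyr — synonymous.
Codon 2: AUG Met / GAC Asp — nonsynonymous.
Codon 3: GUC Val / ACA Thr — nonsynonymous.
Codon 4: CGA Arg / CGC Arg — synonymous.
Codon 5: AAU Asn / AAU Asn — identical.
Codon 6: CCC Pro / CCC Pro — identical.
Codon 7: UCA Ser / ACG Thr — nonsynonymous.
Codon 8: CUC Leu / CCA Pro — nonsynonymous.
Codon 9: AGC Ser / AGU Ser — synonymous.
Nonsynonymous differences: 4.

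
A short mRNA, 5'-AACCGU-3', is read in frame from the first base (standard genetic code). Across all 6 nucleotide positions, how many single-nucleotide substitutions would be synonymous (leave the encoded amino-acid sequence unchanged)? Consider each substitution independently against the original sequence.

4

Codon 1 (AAC, Asn): 1 synonymous substitution.
Codon 2 (CGU, Arg): 3 synonymous substitutions.
Total: 1 + 3 = 4.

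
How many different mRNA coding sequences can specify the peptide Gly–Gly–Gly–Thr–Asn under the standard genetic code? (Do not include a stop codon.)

Gly: 4 codons.
Gly: 4 codons.
Gly: 4 codons.
Thr: 4 codons.
Asn: 2 codons.
4 × 4 × 4 × 4 × 2 = 512.

512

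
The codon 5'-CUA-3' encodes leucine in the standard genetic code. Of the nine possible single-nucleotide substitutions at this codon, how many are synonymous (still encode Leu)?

Position 1: UUA → 1 synonymous.
Position 2: none → 0 synonymous.
Position 3: CUU, CUC, CUG → 3 synonymous.
Total: 1 + 0 + 3 = 4.

4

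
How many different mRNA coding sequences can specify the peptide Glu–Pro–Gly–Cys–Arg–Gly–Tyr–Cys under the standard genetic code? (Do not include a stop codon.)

6144

Glu: 2 codons.
Pro: 4 codons.
Gly: 4 codons.
Cys: 2 codons.
Arg: 6 codons.
Gly: 4 codons.
Tyr: 2 codons.
Cys: 2 codons.
2 × 4 × 4 × 2 × 6 × 4 × 2 × 2 = 6144.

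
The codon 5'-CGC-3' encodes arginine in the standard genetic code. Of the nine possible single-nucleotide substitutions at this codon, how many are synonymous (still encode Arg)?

Position 1: none → 0 synonymous.
Position 2: none → 0 synonymous.
Position 3: CGU, CGA, CGG → 3 synonymous.
Total: 0 + 0 + 3 = 3.

3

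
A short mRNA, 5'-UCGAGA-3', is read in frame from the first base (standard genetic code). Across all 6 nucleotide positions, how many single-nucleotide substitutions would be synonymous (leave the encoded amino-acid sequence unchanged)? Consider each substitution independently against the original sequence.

Codon 1 (UCG, Ser): 3 synonymous substitutions.
Codon 2 (AGA, Arg): 2 synonymous substitutions.
Total: 3 + 2 = 5.

5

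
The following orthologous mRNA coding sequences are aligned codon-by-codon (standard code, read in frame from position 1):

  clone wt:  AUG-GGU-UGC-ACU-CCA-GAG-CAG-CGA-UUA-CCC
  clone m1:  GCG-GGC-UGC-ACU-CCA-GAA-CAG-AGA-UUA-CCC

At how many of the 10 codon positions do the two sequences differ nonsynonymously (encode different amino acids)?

1

Codon 1: AUG Met / GCG Ala — nonsynonymous.
Codon 2: GGU Gly / GGC Gly — synonymous.
Codon 3: UGC Cys / UGC Cys — identical.
Codon 4: ACU Thr / ACU Thr — identical.
Codon 5: CCA Pro / CCA Pro — identical.
Codon 6: GAG Glu / GAA Glu — synonymous.
Codon 7: CAG Gln / CAG Gln — identical.
Codon 8: CGA Arg / AGA Arg — synonymous.
Codon 9: UUA Leu / UUA Leu — identical.
Codon 10: CCC Pro / CCC Pro — identical.
Nonsynonymous differences: 1.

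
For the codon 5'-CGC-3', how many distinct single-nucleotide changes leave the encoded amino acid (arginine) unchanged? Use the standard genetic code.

Position 1: none → 0 synonymous.
Position 2: none → 0 synonymous.
Position 3: CGU, CGA, CGG → 3 synonymous.
Total: 0 + 0 + 3 = 3.

3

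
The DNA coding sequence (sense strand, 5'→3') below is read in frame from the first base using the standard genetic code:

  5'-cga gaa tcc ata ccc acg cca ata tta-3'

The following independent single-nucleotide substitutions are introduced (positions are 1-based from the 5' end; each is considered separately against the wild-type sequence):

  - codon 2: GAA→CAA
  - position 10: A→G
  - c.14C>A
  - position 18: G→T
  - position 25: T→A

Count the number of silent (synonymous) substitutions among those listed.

Codon 2: GAA (Glu) → CAA (Gln) — missense.
Codon 4: ATA (Ile) → GTA (Val) — missense.
Codon 5: CCC (Pro) → CAC (His) — missense.
Codon 6: ACG (Thr) → ACT (Thr) — synonymous.
Codon 9: TTA (Leu) → ATA (Ile) — missense.
Synonymous: 1 of 5.

1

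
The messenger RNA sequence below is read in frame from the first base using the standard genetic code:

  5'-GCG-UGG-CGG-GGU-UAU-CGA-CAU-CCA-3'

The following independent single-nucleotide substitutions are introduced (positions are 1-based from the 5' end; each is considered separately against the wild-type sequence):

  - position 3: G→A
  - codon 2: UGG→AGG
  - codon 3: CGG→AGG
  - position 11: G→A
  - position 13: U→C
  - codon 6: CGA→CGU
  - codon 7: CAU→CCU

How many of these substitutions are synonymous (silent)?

Codon 1: GCG (Ala) → GCA (Ala) — synonymous.
Codon 2: UGG (Trp) → AGG (Arg) — missense.
Codon 3: CGG (Arg) → AGG (Arg) — synonymous.
Codon 4: GGU (Gly) → GAU (Asp) — missense.
Codon 5: UAU (Tyr) → CAU (His) — missense.
Codon 6: CGA (Arg) → CGU (Arg) — synonymous.
Codon 7: CAU (His) → CCU (Pro) — missense.
Synonymous: 3 of 7.

3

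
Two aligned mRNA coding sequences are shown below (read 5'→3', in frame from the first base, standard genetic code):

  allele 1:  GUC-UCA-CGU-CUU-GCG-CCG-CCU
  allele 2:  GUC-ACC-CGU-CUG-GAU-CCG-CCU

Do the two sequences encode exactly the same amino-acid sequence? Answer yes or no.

no

Codon 1: GUC Val / GUC Val — identical.
Codon 2: UCA Ser / ACC Thr — nonsynonymous.
Codon 3: CGU Arg / CGU Arg — identical.
Codon 4: CUU Leu / CUG Leu — synonymous.
Codon 5: GCG Ala / GAU Asp — nonsynonymous.
Codon 6: CCG Pro / CCG Pro — identical.
Codon 7: CCU Pro / CCU Pro — identical.
Nonsynonymous differences: 2 → different protein.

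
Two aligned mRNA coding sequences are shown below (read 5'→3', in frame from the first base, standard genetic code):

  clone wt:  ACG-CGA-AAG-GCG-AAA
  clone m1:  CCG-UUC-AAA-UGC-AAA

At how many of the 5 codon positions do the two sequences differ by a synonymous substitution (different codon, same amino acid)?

Codon 1: ACG Thr / CCG Pro — nonsynonymous.
Codon 2: CGA Arg / UUC Phe — nonsynonymous.
Codon 3: AAG Lys / AAA Lys — synonymous.
Codon 4: GCG Ala / UGC Cys — nonsynonymous.
Codon 5: AAA Lys / AAA Lys — identical.
Synonymous differences: 1.

1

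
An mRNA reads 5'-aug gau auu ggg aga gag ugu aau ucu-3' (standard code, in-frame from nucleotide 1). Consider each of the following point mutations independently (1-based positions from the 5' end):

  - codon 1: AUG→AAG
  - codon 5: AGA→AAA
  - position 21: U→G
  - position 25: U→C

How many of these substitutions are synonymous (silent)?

0

Codon 1: AUG (Met) → AAG (Lys) — missense.
Codon 5: AGA (Arg) → AAA (Lys) — missense.
Codon 7: UGU (Cys) → UGG (Trp) — missense.
Codon 9: UCU (Ser) → CCU (Pro) — missense.
Synonymous: 0 of 4.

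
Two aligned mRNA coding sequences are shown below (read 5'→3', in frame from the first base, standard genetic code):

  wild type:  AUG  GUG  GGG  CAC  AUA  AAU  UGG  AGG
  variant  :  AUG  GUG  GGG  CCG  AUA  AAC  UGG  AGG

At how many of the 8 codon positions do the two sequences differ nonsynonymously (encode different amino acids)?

Codon 1: AUG Met / AUG Met — identical.
Codon 2: GUG Val / GUG Val — identical.
Codon 3: GGG Gly / GGG Gly — identical.
Codon 4: CAC His / CCG Pro — nonsynonymous.
Codon 5: AUA Ile / AUA Ile — identical.
Codon 6: AAU Asn / AAC Asn — synonymous.
Codon 7: UGG Trp / UGG Trp — identical.
Codon 8: AGG Arg / AGG Arg — identical.
Nonsynonymous differences: 1.

1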